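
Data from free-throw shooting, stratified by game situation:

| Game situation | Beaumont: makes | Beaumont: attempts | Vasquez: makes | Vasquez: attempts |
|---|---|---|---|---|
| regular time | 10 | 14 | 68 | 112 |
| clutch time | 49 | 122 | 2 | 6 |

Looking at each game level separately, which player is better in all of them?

Beaumont

Regular time: Beaumont 10/14 = 71.4%, Vasquez 68/112 = 60.7% → Beaumont
Clutch time: Beaumont 49/122 = 40.2%, Vasquez 2/6 = 33.3% → Beaumont
Beaumont has the higher rate in both groups.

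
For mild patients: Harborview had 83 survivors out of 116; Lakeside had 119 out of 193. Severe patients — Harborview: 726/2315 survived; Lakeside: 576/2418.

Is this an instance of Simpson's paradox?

Mild: Harborview 83/116 = 71.6%, Lakeside 119/193 = 61.7% → Harborview
Severe: Harborview 726/2315 = 31.4%, Lakeside 576/2418 = 23.8% → Harborview
Overall: Harborview 809/2431 = 33.3%, Lakeside 695/2611 = 26.6% → Harborview
Harborview wins overall and in every case group — no reversal.

No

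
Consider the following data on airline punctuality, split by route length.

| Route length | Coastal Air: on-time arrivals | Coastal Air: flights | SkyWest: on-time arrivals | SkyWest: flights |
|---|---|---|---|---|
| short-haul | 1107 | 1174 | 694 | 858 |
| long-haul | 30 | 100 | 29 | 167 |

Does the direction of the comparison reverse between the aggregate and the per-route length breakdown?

Short-haul: Coastal Air 1107/1174 = 94.3%, SkyWest 694/858 = 80.9% → Coastal Air
Long-haul: Coastal Air 30/100 = 30.0%, SkyWest 29/167 = 17.4% → Coastal Air
Overall: Coastal Air 1137/1274 = 89.2%, SkyWest 723/1025 = 70.5% → Coastal Air
Coastal Air wins overall and in every route group — no reversal.

No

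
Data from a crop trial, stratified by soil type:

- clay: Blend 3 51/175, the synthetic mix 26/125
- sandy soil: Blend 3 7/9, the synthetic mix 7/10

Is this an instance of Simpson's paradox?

Clay: Blend 3 51/175 = 29.1%, the synthetic mix 26/125 = 20.8% → Blend 3
Sandy soil: Blend 3 7/9 = 77.8%, the synthetic mix 7/10 = 70.0% → Blend 3
Overall: Blend 3 58/184 = 31.5%, the synthetic mix 33/135 = 24.4% → Blend 3
Blend 3 wins overall and in every soil group — no reversal.

No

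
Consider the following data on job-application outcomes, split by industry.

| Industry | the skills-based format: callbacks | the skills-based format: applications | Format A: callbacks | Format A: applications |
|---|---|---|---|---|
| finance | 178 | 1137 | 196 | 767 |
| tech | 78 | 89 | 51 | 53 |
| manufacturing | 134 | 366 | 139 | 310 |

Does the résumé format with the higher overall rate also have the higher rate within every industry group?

Finance: the skills-based format 178/1137 = 15.7%, Format A 196/767 = 25.6% → Format A
Tech: the skills-based format 78/89 = 87.6%, Format A 51/53 = 96.2% → Format A
Manufacturing: the skills-based format 134/366 = 36.6%, Format A 139/310 = 44.8% → Format A
Overall: the skills-based format 390/1592 = 24.5%, Format A 386/1130 = 34.2% → Format A
Format A wins overall and in every industry group — no reversal.

Yes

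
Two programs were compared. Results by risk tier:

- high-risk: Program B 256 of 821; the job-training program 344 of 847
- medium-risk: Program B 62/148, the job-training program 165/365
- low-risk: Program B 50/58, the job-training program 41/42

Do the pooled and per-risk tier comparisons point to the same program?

High-risk: Program B 256/821 = 31.2%, the job-training program 344/847 = 40.6% → the job-training program
Medium-risk: Program B 62/148 = 41.9%, the job-training program 165/365 = 45.2% → the job-training program
Low-risk: Program B 50/58 = 86.2%, the job-training program 41/42 = 97.6% → the job-training program
Overall: Program B 368/1027 = 35.8%, the job-training program 550/1254 = 43.9% → the job-training program
The job-training program wins overall and in every risk group — no reversal.

Yes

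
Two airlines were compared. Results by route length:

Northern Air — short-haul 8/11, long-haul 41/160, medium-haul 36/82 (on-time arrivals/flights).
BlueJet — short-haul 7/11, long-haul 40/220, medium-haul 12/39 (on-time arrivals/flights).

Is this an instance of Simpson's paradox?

Short-haul: Northern Air 8/11 = 72.7%, BlueJet 7/11 = 63.6% → Northern Air
Long-haul: Northern Air 41/160 = 25.6%, BlueJet 40/220 = 18.2% → Northern Air
Medium-haul: Northern Air 36/82 = 43.9%, BlueJet 12/39 = 30.8% → Northern Air
Overall: Northern Air 85/253 = 33.6%, BlueJet 59/270 = 21.9% → Northern Air
Northern Air wins overall and in every route group — no reversal.

No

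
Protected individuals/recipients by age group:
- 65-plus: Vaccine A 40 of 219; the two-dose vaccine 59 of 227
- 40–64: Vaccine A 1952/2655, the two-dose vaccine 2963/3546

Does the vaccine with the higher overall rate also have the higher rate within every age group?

Yes

65-plus: Vaccine A 40/219 = 18.3%, the two-dose vaccine 59/227 = 26.0% → the two-dose vaccine
40–64: Vaccine A 1952/2655 = 73.5%, the two-dose vaccine 2963/3546 = 83.6% → the two-dose vaccine
Overall: Vaccine A 1992/2874 = 69.3%, the two-dose vaccine 3022/3773 = 80.1% → the two-dose vaccine
The two-dose vaccine wins overall and in every age group — no reversal.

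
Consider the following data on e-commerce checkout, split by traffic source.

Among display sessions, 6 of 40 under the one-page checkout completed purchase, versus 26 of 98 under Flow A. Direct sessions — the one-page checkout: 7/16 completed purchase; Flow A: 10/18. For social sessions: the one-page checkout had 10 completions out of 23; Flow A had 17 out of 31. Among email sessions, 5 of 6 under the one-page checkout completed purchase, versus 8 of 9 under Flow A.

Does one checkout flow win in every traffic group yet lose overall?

No

Display: the one-page checkout 6/40 = 15.0%, Flow A 26/98 = 26.5% → Flow A
Direct: the one-page checkout 7/16 = 43.8%, Flow A 10/18 = 55.6% → Flow A
Social: the one-page checkout 10/23 = 43.5%, Flow A 17/31 = 54.8% → Flow A
Email: the one-page checkout 5/6 = 83.3%, Flow A 8/9 = 88.9% → Flow A
Overall: the one-page checkout 28/85 = 32.9%, Flow A 61/156 = 39.1% → Flow A
Flow A wins overall and in every traffic group — no reversal.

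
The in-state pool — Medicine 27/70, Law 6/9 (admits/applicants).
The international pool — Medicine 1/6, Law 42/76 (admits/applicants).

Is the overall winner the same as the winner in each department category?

Medicine: the in-state pool 27/70 = 38.6%, the international pool 1/6 = 16.7% → the in-state pool
Law: the in-state pool 6/9 = 66.7%, the international pool 42/76 = 55.3% → the in-state pool
Overall: the in-state pool 33/79 = 41.8%, the international pool 43/82 = 52.4% → the international pool
The in-state pool wins each department group but the international pool wins overall — the comparison reverses. The in-state pool's applicants skew toward Medicine, which has a lower base rate.

No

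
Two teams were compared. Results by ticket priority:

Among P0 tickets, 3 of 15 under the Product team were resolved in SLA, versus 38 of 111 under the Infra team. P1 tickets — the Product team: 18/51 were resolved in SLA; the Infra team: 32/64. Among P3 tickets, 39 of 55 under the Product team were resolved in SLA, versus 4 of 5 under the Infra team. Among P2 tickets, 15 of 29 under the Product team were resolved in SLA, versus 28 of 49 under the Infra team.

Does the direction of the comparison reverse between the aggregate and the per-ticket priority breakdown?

Yes

P0: the Product team 3/15 = 20.0%, the Infra team 38/111 = 34.2% → the Infra team
P1: the Product team 18/51 = 35.3%, the Infra team 32/64 = 50.0% → the Infra team
P3: the Product team 39/55 = 70.9%, the Infra team 4/5 = 80.0% → the Infra team
P2: the Product team 15/29 = 51.7%, the Infra team 28/49 = 57.1% → the Infra team
Overall: the Product team 75/150 = 50.0%, the Infra team 102/229 = 44.5% → the Product team
The Infra team wins each ticket group but the Product team wins overall — the comparison reverses. The Infra team's tickets skew toward P0, which has a lower base rate.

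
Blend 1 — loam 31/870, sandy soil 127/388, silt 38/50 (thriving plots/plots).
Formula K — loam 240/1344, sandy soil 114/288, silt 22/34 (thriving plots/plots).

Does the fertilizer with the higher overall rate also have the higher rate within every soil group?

No

Loam: Blend 1 31/870 = 3.6%, Formula K 240/1344 = 17.9% → Formula K
Sandy soil: Blend 1 127/388 = 32.7%, Formula K 114/288 = 39.6% → Formula K
Silt: Blend 1 38/50 = 76.0%, Formula K 22/34 = 64.7% → Blend 1
Overall: Blend 1 196/1308 = 15.0%, Formula K 376/1666 = 22.6% → Formula K
Neither sweeps: Blend 1 wins 1 of 3 groups, Formula K wins 2. Formula K wins overall but not every group — no Simpson reversal.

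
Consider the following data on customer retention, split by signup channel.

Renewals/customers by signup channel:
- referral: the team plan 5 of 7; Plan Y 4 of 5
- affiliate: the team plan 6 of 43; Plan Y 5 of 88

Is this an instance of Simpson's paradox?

No

Referral: the team plan 5/7 = 71.4%, Plan Y 4/5 = 80.0% → Plan Y
Affiliate: the team plan 6/43 = 14.0%, Plan Y 5/88 = 5.7% → the team plan
Overall: the team plan 11/50 = 22.0%, Plan Y 9/93 = 9.7% → the team plan
Neither sweeps: the team plan wins 1 of 2 groups, Plan Y wins 1. The team plan wins overall but not every group — no Simpson reversal.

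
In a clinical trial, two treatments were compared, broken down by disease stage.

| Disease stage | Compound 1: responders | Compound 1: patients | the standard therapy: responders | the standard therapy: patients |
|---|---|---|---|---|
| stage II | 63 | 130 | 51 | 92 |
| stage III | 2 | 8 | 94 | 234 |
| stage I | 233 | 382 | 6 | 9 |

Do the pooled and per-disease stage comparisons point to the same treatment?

No

Stage II: Compound 1 63/130 = 48.5%, the standard therapy 51/92 = 55.4% → the standard therapy
Stage III: Compound 1 2/8 = 25.0%, the standard therapy 94/234 = 40.2% → the standard therapy
Stage I: Compound 1 233/382 = 61.0%, the standard therapy 6/9 = 66.7% → the standard therapy
Overall: Compound 1 298/520 = 57.3%, the standard therapy 151/335 = 45.1% → Compound 1
The standard therapy wins each disease group but Compound 1 wins overall — the comparison reverses. The standard therapy's patients skew toward stage III, which has a lower base rate.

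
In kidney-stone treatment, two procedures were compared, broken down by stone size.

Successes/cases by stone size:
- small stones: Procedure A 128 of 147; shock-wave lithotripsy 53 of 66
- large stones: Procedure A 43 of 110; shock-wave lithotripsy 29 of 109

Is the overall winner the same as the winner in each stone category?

Yes

Small stones: Procedure A 128/147 = 87.1%, shock-wave lithotripsy 53/66 = 80.3% → Procedure A
Large stones: Procedure A 43/110 = 39.1%, shock-wave lithotripsy 29/109 = 26.6% → Procedure A
Overall: Procedure A 171/257 = 66.5%, shock-wave lithotripsy 82/175 = 46.9% → Procedure A
Procedure A wins overall and in every stone group — no reversal.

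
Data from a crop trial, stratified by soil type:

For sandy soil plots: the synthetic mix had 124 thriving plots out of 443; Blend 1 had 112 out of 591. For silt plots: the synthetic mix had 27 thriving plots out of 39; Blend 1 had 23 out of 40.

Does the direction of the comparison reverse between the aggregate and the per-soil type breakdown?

Sandy soil: the synthetic mix 124/443 = 28.0%, Blend 1 112/591 = 19.0% → the synthetic mix
Silt: the synthetic mix 27/39 = 69.2%, Blend 1 23/40 = 57.5% → the synthetic mix
Overall: the synthetic mix 151/482 = 31.3%, Blend 1 135/631 = 21.4% → the synthetic mix
The synthetic mix wins overall and in every soil group — no reversal.

No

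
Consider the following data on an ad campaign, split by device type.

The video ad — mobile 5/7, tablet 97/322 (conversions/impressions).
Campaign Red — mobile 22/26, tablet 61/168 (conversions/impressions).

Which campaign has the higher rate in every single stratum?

Campaign Red

Mobile: the video ad 5/7 = 71.4%, Campaign Red 22/26 = 84.6% → Campaign Red
Tablet: the video ad 97/322 = 30.1%, Campaign Red 61/168 = 36.3% → Campaign Red
Campaign Red has the higher rate in both groups.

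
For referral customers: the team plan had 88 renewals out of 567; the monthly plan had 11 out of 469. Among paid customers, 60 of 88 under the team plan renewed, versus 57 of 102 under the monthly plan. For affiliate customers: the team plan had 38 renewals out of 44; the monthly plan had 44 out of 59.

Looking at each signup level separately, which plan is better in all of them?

Referral: the team plan 88/567 = 15.5%, the monthly plan 11/469 = 2.3% → the team plan
Paid: the team plan 60/88 = 68.2%, the monthly plan 57/102 = 55.9% → the team plan
Affiliate: the team plan 38/44 = 86.4%, the monthly plan 44/59 = 74.6% → the team plan
The team plan has the higher rate in all 3 groups.

the team plan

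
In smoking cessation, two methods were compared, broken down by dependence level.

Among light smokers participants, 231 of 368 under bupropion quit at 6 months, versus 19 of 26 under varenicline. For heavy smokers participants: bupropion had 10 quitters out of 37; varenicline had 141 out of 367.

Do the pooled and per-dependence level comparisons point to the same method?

Light smokers: bupropion 231/368 = 62.8%, varenicline 19/26 = 73.1% → varenicline
Heavy smokers: bupropion 10/37 = 27.0%, varenicline 141/367 = 38.4% → varenicline
Overall: bupropion 241/405 = 59.5%, varenicline 160/393 = 40.7% → bupropion
Varenicline wins each dependence group but bupropion wins overall — the comparison reverses. Varenicline's participants skew toward heavy smokers, which has a lower base rate.

No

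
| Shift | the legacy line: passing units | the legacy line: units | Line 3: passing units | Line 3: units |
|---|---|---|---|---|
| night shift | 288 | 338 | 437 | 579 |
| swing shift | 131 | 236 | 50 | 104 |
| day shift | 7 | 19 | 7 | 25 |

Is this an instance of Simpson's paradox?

No

Night shift: the legacy line 288/338 = 85.2%, Line 3 437/579 = 75.5% → the legacy line
Swing shift: the legacy line 131/236 = 55.5%, Line 3 50/104 = 48.1% → the legacy line
Day shift: the legacy line 7/19 = 36.8%, Line 3 7/25 = 28.0% → the legacy line
Overall: the legacy line 426/593 = 71.8%, Line 3 494/708 = 69.8% → the legacy line
The legacy line wins overall and in every shift group — no reversal.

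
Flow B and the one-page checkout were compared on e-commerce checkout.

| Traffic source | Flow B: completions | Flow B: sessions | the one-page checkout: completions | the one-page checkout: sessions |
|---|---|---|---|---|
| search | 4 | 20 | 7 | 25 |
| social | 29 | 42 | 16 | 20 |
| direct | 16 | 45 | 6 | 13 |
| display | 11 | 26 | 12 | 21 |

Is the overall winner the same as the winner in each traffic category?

Yes

Search: Flow B 4/20 = 20.0%, the one-page checkout 7/25 = 28.0% → the one-page checkout
Social: Flow B 29/42 = 69.0%, the one-page checkout 16/20 = 80.0% → the one-page checkout
Direct: Flow B 16/45 = 35.6%, the one-page checkout 6/13 = 46.2% → the one-page checkout
Display: Flow B 11/26 = 42.3%, the one-page checkout 12/21 = 57.1% → the one-page checkout
Overall: Flow B 60/133 = 45.1%, the one-page checkout 41/79 = 51.9% → the one-page checkout
The one-page checkout wins overall and in every traffic group — no reversal.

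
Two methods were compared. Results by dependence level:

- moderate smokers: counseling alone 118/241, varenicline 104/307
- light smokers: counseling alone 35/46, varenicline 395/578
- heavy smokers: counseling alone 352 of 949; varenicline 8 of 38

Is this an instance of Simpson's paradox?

Yes

Moderate smokers: counseling alone 118/241 = 49.0%, varenicline 104/307 = 33.9% → counseling alone
Light smokers: counseling alone 35/46 = 76.1%, varenicline 395/578 = 68.3% → counseling alone
Heavy smokers: counseling alone 352/949 = 37.1%, varenicline 8/38 = 21.1% → counseling alone
Overall: counseling alone 505/1236 = 40.9%, varenicline 507/923 = 54.9% → varenicline
Counseling alone wins each dependence group but varenicline wins overall — the comparison reverses. Counseling alone's participants skew toward heavy smokers, which has a lower base rate.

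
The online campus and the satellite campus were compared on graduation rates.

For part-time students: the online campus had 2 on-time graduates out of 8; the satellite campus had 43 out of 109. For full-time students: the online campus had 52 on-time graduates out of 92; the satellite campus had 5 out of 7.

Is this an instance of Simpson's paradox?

Part-time: the online campus 2/8 = 25.0%, the satellite campus 43/109 = 39.4% → the satellite campus
Full-time: the online campus 52/92 = 56.5%, the satellite campus 5/7 = 71.4% → the satellite campus
Overall: the online campus 54/100 = 54.0%, the satellite campus 48/116 = 41.4% → the online campus
The satellite campus wins each enrollment group but the online campus wins overall — the comparison reverses. The satellite campus's students skew toward part-time, which has a lower base rate.

Yes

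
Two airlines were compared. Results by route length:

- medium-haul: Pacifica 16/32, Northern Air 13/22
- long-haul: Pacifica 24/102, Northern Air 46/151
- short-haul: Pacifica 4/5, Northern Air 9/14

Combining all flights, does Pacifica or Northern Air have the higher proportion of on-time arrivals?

Northern Air

Medium-haul: Pacifica 16/32 = 50.0%, Northern Air 13/22 = 59.1% → Northern Air
Long-haul: Pacifica 24/102 = 23.5%, Northern Air 46/151 = 30.5% → Northern Air
Short-haul: Pacifica 4/5 = 80.0%, Northern Air 9/14 = 64.3% → Pacifica
Overall: Pacifica 44/139 = 31.7%, Northern Air 68/187 = 36.4% → Northern Air
(Neither sweeps every route group, but Northern Air has the higher pooled rate.)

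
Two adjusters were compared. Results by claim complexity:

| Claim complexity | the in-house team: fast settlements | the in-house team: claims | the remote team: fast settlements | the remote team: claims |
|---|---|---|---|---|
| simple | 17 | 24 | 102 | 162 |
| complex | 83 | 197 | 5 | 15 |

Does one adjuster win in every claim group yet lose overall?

Yes

Simple: the in-house team 17/24 = 70.8%, the remote team 102/162 = 63.0% → the in-house team
Complex: the in-house team 83/197 = 42.1%, the remote team 5/15 = 33.3% → the in-house team
Overall: the in-house team 100/221 = 45.2%, the remote team 107/177 = 60.5% → the remote team
The in-house team wins each claim group but the remote team wins overall — the comparison reverses. The in-house team's claims skew toward complex, which has a lower base rate.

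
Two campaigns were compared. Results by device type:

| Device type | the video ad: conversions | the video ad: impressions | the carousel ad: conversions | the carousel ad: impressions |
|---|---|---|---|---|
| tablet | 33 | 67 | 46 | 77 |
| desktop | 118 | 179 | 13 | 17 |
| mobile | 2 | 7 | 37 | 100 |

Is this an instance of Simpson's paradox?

Tablet: the video ad 33/67 = 49.3%, the carousel ad 46/77 = 59.7% → the carousel ad
Desktop: the video ad 118/179 = 65.9%, the carousel ad 13/17 = 76.5% → the carousel ad
Mobile: the video ad 2/7 = 28.6%, the carousel ad 37/100 = 37.0% → the carousel ad
Overall: the video ad 153/253 = 60.5%, the carousel ad 96/194 = 49.5% → the video ad
The carousel ad wins each device group but the video ad wins overall — the comparison reverses. The carousel ad's impressions skew toward mobile, which has a lower base rate.

Yes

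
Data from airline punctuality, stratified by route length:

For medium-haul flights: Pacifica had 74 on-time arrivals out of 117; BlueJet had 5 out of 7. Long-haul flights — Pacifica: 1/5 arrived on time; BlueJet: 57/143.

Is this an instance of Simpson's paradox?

Medium-haul: Pacifica 74/117 = 63.2%, BlueJet 5/7 = 71.4% → BlueJet
Long-haul: Pacifica 1/5 = 20.0%, BlueJet 57/143 = 39.9% → BlueJet
Overall: Pacifica 75/122 = 61.5%, BlueJet 62/150 = 41.3% → Pacifica
BlueJet wins each route group but Pacifica wins overall — the comparison reverses. BlueJet's flights skew toward long-haul, which has a lower base rate.

Yes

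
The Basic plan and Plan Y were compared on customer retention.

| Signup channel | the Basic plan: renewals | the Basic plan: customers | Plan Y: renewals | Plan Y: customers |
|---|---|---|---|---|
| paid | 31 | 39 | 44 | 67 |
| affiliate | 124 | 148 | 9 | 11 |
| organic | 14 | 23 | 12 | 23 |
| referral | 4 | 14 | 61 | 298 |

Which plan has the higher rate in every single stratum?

Paid: the Basic plan 31/39 = 79.5%, Plan Y 44/67 = 65.7% → the Basic plan
Affiliate: the Basic plan 124/148 = 83.8%, Plan Y 9/11 = 81.8% → the Basic plan
Organic: the Basic plan 14/23 = 60.9%, Plan Y 12/23 = 52.2% → the Basic plan
Referral: the Basic plan 4/14 = 28.6%, Plan Y 61/298 = 20.5% → the Basic plan
The Basic plan has the higher rate in all 4 groups.

the Basic plan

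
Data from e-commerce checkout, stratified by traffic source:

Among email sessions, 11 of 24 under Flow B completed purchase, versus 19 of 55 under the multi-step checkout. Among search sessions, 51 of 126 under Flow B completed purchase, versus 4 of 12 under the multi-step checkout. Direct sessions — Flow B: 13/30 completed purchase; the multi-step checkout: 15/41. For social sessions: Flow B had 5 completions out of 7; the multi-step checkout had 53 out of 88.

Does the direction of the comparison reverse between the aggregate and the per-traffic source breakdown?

Yes

Email: Flow B 11/24 = 45.8%, the multi-step checkout 19/55 = 34.5% → Flow B
Search: Flow B 51/126 = 40.5%, the multi-step checkout 4/12 = 33.3% → Flow B
Direct: Flow B 13/30 = 43.3%, the multi-step checkout 15/41 = 36.6% → Flow B
Social: Flow B 5/7 = 71.4%, the multi-step checkout 53/88 = 60.2% → Flow B
Overall: Flow B 80/187 = 42.8%, the multi-step checkout 91/196 = 46.4% → the multi-step checkout
Flow B wins each traffic group but the multi-step checkout wins overall — the comparison reverses. Flow B's sessions skew toward search, which has a lower base rate.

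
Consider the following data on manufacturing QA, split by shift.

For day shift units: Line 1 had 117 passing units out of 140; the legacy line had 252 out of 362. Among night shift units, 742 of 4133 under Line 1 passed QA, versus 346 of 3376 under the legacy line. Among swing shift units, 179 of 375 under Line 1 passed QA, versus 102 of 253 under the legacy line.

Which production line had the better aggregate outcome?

Day shift: Line 1 117/140 = 83.6%, the legacy line 252/362 = 69.6% → Line 1
Night shift: Line 1 742/4133 = 18.0%, the legacy line 346/3376 = 10.2% → Line 1
Swing shift: Line 1 179/375 = 47.7%, the legacy line 102/253 = 40.3% → Line 1
Overall: Line 1 1038/4648 = 22.3%, the legacy line 700/3991 = 17.5% → Line 1

Line 1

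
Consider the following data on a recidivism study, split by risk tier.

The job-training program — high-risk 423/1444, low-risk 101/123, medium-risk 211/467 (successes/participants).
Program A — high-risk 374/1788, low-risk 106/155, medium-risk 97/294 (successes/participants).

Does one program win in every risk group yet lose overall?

No

High-risk: the job-training program 423/1444 = 29.3%, Program A 374/1788 = 20.9% → the job-training program
Low-risk: the job-training program 101/123 = 82.1%, Program A 106/155 = 68.4% → the job-training program
Medium-risk: the job-training program 211/467 = 45.2%, Program A 97/294 = 33.0% → the job-training program
Overall: the job-training program 735/2034 = 36.1%, Program A 577/2237 = 25.8% → the job-training program
The job-training program wins overall and in every risk group — no reversal.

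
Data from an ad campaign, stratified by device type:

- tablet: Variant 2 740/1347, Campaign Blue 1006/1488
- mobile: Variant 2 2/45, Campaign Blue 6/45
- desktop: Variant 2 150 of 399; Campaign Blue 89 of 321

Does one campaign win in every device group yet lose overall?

Tablet: Variant 2 740/1347 = 54.9%, Campaign Blue 1006/1488 = 67.6% → Campaign Blue
Mobile: Variant 2 2/45 = 4.4%, Campaign Blue 6/45 = 13.3% → Campaign Blue
Desktop: Variant 2 150/399 = 37.6%, Campaign Blue 89/321 = 27.7% → Variant 2
Overall: Variant 2 892/1791 = 49.8%, Campaign Blue 1101/1854 = 59.4% → Campaign Blue
Neither sweeps: Variant 2 wins 1 of 3 groups, Campaign Blue wins 2. Campaign Blue wins overall but not every group — no Simpson reversal.

No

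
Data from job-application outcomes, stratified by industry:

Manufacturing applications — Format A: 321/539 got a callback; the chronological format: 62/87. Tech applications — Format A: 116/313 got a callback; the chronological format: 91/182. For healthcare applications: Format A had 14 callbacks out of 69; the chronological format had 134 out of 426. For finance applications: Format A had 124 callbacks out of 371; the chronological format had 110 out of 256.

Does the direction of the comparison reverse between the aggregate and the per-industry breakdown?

Yes

Manufacturing: Format A 321/539 = 59.6%, the chronological format 62/87 = 71.3% → the chronological format
Tech: Format A 116/313 = 37.1%, the chronological format 91/182 = 50.0% → the chronological format
Healthcare: Format A 14/69 = 20.3%, the chronological format 134/426 = 31.5% → the chronological format
Finance: Format A 124/371 = 33.4%, the chronological format 110/256 = 43.0% → the chronological format
Overall: Format A 575/1292 = 44.5%, the chronological format 397/951 = 41.7% → Format A
The chronological format wins each industry group but Format A wins overall — the comparison reverses. The chronological format's applications skew toward healthcare, which has a lower base rate.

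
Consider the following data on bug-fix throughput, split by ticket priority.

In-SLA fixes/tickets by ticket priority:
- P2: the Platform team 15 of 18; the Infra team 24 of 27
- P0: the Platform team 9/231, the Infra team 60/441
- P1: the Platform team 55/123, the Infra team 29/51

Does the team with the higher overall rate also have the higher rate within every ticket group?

P2: the Platform team 15/18 = 83.3%, the Infra team 24/27 = 88.9% → the Infra team
P0: the Platform team 9/231 = 3.9%, the Infra team 60/441 = 13.6% → the Infra team
P1: the Platform team 55/123 = 44.7%, the Infra team 29/51 = 56.9% → the Infra team
Overall: the Platform team 79/372 = 21.2%, the Infra team 113/519 = 21.8% → the Infra team
The Infra team wins overall and in every ticket group — no reversal.

Yes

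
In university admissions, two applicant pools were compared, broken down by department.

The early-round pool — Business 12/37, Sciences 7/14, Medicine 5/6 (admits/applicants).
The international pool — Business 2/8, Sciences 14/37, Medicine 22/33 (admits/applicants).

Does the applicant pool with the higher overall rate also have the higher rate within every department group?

Business: the early-round pool 12/37 = 32.4%, the international pool 2/8 = 25.0% → the early-round pool
Sciences: the early-round pool 7/14 = 50.0%, the international pool 14/37 = 37.8% → the early-round pool
Medicine: the early-round pool 5/6 = 83.3%, the international pool 22/33 = 66.7% → the early-round pool
Overall: the early-round pool 24/57 = 42.1%, the international pool 38/78 = 48.7% → the international pool
The early-round pool wins each department group but the international pool wins overall — the comparison reverses. The early-round pool's applicants skew toward Business, which has a lower base rate.

No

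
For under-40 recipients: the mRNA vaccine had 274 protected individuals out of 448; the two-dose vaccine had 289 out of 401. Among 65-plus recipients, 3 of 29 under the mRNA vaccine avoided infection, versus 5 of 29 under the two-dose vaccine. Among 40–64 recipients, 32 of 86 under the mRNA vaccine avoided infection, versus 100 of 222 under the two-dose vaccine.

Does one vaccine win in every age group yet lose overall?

Under-40: the mRNA vaccine 274/448 = 61.2%, the two-dose vaccine 289/401 = 72.1% → the two-dose vaccine
65-plus: the mRNA vaccine 3/29 = 10.3%, the two-dose vaccine 5/29 = 17.2% → the two-dose vaccine
40–64: the mRNA vaccine 32/86 = 37.2%, the two-dose vaccine 100/222 = 45.0% → the two-dose vaccine
Overall: the mRNA vaccine 309/563 = 54.9%, the two-dose vaccine 394/652 = 60.4% → the two-dose vaccine
The two-dose vaccine wins overall and in every age group — no reversal.

No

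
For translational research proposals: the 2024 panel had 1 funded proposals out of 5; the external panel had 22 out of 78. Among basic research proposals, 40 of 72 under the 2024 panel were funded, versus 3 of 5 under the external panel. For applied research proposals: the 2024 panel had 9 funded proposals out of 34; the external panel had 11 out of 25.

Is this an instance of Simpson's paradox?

Yes

Translational research: the 2024 panel 1/5 = 20.0%, the external panel 22/78 = 28.2% → the external panel
Basic research: the 2024 panel 40/72 = 55.6%, the external panel 3/5 = 60.0% → the external panel
Applied research: the 2024 panel 9/34 = 26.5%, the external panel 11/25 = 44.0% → the external panel
Overall: the 2024 panel 50/111 = 45.0%, the external panel 36/108 = 33.3% → the 2024 panel
The external panel wins each proposal group but the 2024 panel wins overall — the comparison reverses. The external panel's proposals skew toward translational research, which has a lower base rate.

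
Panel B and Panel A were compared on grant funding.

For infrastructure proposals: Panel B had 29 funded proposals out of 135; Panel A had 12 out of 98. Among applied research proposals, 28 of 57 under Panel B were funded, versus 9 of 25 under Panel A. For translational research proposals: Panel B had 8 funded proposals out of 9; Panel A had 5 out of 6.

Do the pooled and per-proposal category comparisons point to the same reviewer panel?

Infrastructure: Panel B 29/135 = 21.5%, Panel A 12/98 = 12.2% → Panel B
Applied research: Panel B 28/57 = 49.1%, Panel A 9/25 = 36.0% → Panel B
Translational research: Panel B 8/9 = 88.9%, Panel A 5/6 = 83.3% → Panel B
Overall: Panel B 65/201 = 32.3%, Panel A 26/129 = 20.2% → Panel B
Panel B wins overall and in every proposal group — no reversal.

Yes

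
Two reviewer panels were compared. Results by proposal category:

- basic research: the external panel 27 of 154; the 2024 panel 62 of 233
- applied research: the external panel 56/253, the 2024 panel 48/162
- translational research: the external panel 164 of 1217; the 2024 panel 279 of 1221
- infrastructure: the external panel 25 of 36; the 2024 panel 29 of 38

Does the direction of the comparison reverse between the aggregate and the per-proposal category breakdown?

No

Basic research: the external panel 27/154 = 17.5%, the 2024 panel 62/233 = 26.6% → the 2024 panel
Applied research: the external panel 56/253 = 22.1%, the 2024 panel 48/162 = 29.6% → the 2024 panel
Translational research: the external panel 164/1217 = 13.5%, the 2024 panel 279/1221 = 22.9% → the 2024 panel
Infrastructure: the external panel 25/36 = 69.4%, the 2024 panel 29/38 = 76.3% → the 2024 panel
Overall: the external panel 272/1660 = 16.4%, the 2024 panel 418/1654 = 25.3% → the 2024 panel
The 2024 panel wins overall and in every proposal group — no reversal.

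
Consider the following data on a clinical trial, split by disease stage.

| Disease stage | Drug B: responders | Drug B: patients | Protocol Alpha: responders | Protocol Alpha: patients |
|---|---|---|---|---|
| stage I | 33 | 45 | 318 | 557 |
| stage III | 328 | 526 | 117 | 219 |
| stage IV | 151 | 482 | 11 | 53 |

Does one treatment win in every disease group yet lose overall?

Yes

Stage I: Drug B 33/45 = 73.3%, Protocol Alpha 318/557 = 57.1% → Drug B
Stage III: Drug B 328/526 = 62.4%, Protocol Alpha 117/219 = 53.4% → Drug B
Stage IV: Drug B 151/482 = 31.3%, Protocol Alpha 11/53 = 20.8% → Drug B
Overall: Drug B 512/1053 = 48.6%, Protocol Alpha 446/829 = 53.8% → Protocol Alpha
Drug B wins each disease group but Protocol Alpha wins overall — the comparison reverses. Drug B's patients skew toward stage IV, which has a lower base rate.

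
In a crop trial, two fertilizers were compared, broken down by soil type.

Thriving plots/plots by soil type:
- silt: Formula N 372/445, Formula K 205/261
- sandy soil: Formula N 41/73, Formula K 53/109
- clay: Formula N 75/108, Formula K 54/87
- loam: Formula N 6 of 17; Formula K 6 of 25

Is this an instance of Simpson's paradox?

No

Silt: Formula N 372/445 = 83.6%, Formula K 205/261 = 78.5% → Formula N
Sandy soil: Formula N 41/73 = 56.2%, Formula K 53/109 = 48.6% → Formula N
Clay: Formula N 75/108 = 69.4%, Formula K 54/87 = 62.1% → Formula N
Loam: Formula N 6/17 = 35.3%, Formula K 6/25 = 24.0% → Formula N
Overall: Formula N 494/643 = 76.8%, Formula K 318/482 = 66.0% → Formula N
Formula N wins overall and in every soil group — no reversal.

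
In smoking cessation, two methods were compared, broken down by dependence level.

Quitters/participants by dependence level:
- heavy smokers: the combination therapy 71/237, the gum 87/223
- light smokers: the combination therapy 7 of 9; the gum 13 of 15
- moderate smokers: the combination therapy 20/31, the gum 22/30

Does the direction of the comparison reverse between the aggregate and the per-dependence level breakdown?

No

Heavy smokers: the combination therapy 71/237 = 30.0%, the gum 87/223 = 39.0% → the gum
Light smokers: the combination therapy 7/9 = 77.8%, the gum 13/15 = 86.7% → the gum
Moderate smokers: the combination therapy 20/31 = 64.5%, the gum 22/30 = 73.3% → the gum
Overall: the combination therapy 98/277 = 35.4%, the gum 122/268 = 45.5% → the gum
The gum wins overall and in every dependence group — no reversal.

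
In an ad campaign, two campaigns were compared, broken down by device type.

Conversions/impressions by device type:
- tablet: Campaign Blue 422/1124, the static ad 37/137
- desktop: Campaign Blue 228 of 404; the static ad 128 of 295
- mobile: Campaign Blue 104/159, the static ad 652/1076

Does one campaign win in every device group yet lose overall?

Yes

Tablet: Campaign Blue 422/1124 = 37.5%, the static ad 37/137 = 27.0% → Campaign Blue
Desktop: Campaign Blue 228/404 = 56.4%, the static ad 128/295 = 43.4% → Campaign Blue
Mobile: Campaign Blue 104/159 = 65.4%, the static ad 652/1076 = 60.6% → Campaign Blue
Overall: Campaign Blue 754/1687 = 44.7%, the static ad 817/1508 = 54.2% → the static ad
Campaign Blue wins each device group but the static ad wins overall — the comparison reverses. Campaign Blue's impressions skew toward tablet, which has a lower base rate.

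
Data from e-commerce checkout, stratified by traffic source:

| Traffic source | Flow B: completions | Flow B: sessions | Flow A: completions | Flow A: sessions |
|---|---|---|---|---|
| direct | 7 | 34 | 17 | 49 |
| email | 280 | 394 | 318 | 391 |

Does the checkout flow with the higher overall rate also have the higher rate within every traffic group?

Direct: Flow B 7/34 = 20.6%, Flow A 17/49 = 34.7% → Flow A
Email: Flow B 280/394 = 71.1%, Flow A 318/391 = 81.3% → Flow A
Overall: Flow B 287/428 = 67.1%, Flow A 335/440 = 76.1% → Flow A
Flow A wins overall and in every traffic group — no reversal.

Yes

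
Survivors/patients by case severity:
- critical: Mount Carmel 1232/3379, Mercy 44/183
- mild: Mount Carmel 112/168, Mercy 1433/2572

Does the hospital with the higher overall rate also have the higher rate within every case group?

Critical: Mount Carmel 1232/3379 = 36.5%, Mercy 44/183 = 24.0% → Mount Carmel
Mild: Mount Carmel 112/168 = 66.7%, Mercy 1433/2572 = 55.7% → Mount Carmel
Overall: Mount Carmel 1344/3547 = 37.9%, Mercy 1477/2755 = 53.6% → Mercy
Mount Carmel wins each case group but Mercy wins overall — the comparison reverses. Mount Carmel's patients skew toward critical, which has a lower base rate.

No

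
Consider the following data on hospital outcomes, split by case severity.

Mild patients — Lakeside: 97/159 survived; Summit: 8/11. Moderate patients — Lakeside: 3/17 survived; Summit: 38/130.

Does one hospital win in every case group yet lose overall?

Yes

Mild: Lakeside 97/159 = 61.0%, Summit 8/11 = 72.7% → Summit
Moderate: Lakeside 3/17 = 17.6%, Summit 38/130 = 29.2% → Summit
Overall: Lakeside 100/176 = 56.8%, Summit 46/141 = 32.6% → Lakeside
Summit wins each case group but Lakeside wins overall — the comparison reverses. Summit's patients skew toward moderate, which has a lower base rate.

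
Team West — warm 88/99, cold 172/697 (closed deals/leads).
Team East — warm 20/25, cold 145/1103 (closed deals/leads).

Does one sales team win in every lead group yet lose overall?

No

Warm: Team West 88/99 = 88.9%, Team East 20/25 = 80.0% → Team West
Cold: Team West 172/697 = 24.7%, Team East 145/1103 = 13.1% → Team West
Overall: Team West 260/796 = 32.7%, Team East 165/1128 = 14.6% → Team West
Team West wins overall and in every lead group — no reversal.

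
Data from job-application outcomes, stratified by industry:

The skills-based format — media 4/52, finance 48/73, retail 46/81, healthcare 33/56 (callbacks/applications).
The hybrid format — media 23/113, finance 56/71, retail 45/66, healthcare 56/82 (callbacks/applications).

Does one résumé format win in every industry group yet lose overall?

No

Media: the skills-based format 4/52 = 7.7%, the hybrid format 23/113 = 20.4% → the hybrid format
Finance: the skills-based format 48/73 = 65.8%, the hybrid format 56/71 = 78.9% → the hybrid format
Retail: the skills-based format 46/81 = 56.8%, the hybrid format 45/66 = 68.2% → the hybrid format
Healthcare: the skills-based format 33/56 = 58.9%, the hybrid format 56/82 = 68.3% → the hybrid format
Overall: the skills-based format 131/262 = 50.0%, the hybrid format 180/332 = 54.2% → the hybrid format
The hybrid format wins overall and in every industry group — no reversal.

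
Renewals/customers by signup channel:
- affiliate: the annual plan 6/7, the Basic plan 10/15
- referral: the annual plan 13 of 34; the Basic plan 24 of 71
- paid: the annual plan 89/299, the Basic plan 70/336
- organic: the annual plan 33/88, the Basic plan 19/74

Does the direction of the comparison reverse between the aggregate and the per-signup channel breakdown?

No

Affiliate: the annual plan 6/7 = 85.7%, the Basic plan 10/15 = 66.7% → the annual plan
Referral: the annual plan 13/34 = 38.2%, the Basic plan 24/71 = 33.8% → the annual plan
Paid: the annual plan 89/299 = 29.8%, the Basic plan 70/336 = 20.8% → the annual plan
Organic: the annual plan 33/88 = 37.5%, the Basic plan 19/74 = 25.7% → the annual plan
Overall: the annual plan 141/428 = 32.9%, the Basic plan 123/496 = 24.8% → the annual plan
The annual plan wins overall and in every signup group — no reversal.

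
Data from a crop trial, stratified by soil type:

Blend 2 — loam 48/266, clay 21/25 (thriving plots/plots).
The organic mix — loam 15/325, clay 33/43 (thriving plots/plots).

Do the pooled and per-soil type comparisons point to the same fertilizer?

Loam: Blend 2 48/266 = 18.0%, the organic mix 15/325 = 4.6% → Blend 2
Clay: Blend 2 21/25 = 84.0%, the organic mix 33/43 = 76.7% → Blend 2
Overall: Blend 2 69/291 = 23.7%, the organic mix 48/368 = 13.0% → Blend 2
Blend 2 wins overall and in every soil group — no reversal.

Yes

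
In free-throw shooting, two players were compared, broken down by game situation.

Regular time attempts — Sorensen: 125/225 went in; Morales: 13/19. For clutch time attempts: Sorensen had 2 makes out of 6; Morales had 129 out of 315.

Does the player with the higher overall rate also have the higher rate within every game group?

Regular time: Sorensen 125/225 = 55.6%, Morales 13/19 = 68.4% → Morales
Clutch time: Sorensen 2/6 = 33.3%, Morales 129/315 = 41.0% → Morales
Overall: Sorensen 127/231 = 55.0%, Morales 142/334 = 42.5% → Sorensen
Morales wins each game group but Sorensen wins overall — the comparison reverses. Morales's attempts skew toward clutch time, which has a lower base rate.

No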